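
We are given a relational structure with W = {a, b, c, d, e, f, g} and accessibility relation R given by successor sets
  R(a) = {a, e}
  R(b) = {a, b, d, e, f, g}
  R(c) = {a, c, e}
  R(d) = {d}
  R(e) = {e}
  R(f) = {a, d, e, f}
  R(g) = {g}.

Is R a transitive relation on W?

Transitive: yes — every two-step R-path is closed by a direct edge.

Yes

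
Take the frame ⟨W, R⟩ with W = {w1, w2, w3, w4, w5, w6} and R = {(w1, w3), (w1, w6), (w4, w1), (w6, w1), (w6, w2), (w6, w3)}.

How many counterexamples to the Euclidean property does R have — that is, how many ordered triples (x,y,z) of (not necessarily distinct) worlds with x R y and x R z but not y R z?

Enumerating: (w1,w3,w3), (w1,w3,w6), (w1,w6,w6), (w4,w1,w1), (w6,w1,w1), (w6,w1,w2), (w6,w2,w1), (w6,w2,w2), (w6,w2,w3), (w6,w3,w1), (w6,w3,w2), (w6,w3,w3).

12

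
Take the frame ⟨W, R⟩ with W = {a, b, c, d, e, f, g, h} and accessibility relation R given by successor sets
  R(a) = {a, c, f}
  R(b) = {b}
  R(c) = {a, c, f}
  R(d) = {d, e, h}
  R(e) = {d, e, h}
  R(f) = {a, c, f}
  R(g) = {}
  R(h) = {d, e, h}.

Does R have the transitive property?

Transitive: yes — every two-step R-path is closed by a direct edge.

Yes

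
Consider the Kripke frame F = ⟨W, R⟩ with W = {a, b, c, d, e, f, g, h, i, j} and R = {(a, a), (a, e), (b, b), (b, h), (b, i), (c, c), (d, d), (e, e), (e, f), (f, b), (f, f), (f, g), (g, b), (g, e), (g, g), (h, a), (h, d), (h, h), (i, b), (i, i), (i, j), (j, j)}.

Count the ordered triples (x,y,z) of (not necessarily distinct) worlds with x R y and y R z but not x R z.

14

Enumerating: (a,e,f), (b,h,a), (b,h,d), (b,i,j), (e,f,b), (e,f,g), (f,b,h), (f,b,i), (f,g,e), (g,b,h), (g,b,i), (g,e,f), (h,a,e), (i,b,h).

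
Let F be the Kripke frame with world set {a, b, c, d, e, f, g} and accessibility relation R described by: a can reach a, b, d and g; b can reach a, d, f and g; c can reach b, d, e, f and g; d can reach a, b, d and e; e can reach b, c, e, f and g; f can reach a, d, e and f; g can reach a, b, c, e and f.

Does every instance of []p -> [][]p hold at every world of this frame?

No

By correspondence theory, 4 is valid on a frame iff R is transitive.
Transitive: no — a R b and b R f, but not a R f.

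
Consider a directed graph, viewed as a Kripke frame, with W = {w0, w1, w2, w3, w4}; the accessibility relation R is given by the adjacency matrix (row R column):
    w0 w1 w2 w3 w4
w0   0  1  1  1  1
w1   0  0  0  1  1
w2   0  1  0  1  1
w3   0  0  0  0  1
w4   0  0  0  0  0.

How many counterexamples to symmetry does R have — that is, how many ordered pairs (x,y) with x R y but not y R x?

10

Enumerating: (w0,w1), (w0,w2), (w0,w3), (w0,w4), (w1,w3), (w1,w4), (w2,w1), (w2,w3), (w2,w4), (w3,w4).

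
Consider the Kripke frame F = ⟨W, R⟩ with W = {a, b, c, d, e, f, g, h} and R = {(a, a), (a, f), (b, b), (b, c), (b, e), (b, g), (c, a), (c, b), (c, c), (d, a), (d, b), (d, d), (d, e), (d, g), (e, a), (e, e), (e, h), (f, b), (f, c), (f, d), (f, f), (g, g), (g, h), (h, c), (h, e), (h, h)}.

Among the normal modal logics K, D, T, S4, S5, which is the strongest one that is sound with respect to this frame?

T

Serial (axiom D): yes — every world has a successor (e.g. a R a).
Reflexive (axiom T): yes — every world is R-related to itself.
Transitive (axiom 4): no — a R f and f R b, but not a R b.
Euclidean (axiom 5): no — b R c and b R e, but not c R e.
So F validates K, D, T; S4 would additionally require R to be transitive. The strongest is T.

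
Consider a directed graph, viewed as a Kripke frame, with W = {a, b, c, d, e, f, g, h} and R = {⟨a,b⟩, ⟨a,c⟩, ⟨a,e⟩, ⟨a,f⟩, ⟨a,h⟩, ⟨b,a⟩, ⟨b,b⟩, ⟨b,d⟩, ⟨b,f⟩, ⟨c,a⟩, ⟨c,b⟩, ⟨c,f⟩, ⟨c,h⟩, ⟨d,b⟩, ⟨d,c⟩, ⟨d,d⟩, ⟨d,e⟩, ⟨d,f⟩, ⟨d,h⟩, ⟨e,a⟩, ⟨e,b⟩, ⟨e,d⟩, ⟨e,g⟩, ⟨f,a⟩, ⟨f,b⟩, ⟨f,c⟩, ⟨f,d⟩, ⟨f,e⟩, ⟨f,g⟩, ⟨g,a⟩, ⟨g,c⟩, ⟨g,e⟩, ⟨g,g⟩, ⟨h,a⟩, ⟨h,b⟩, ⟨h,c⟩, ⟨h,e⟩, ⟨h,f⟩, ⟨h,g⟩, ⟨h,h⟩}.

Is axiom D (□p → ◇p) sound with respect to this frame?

Axiom D corresponds to the accessibility relation being serial.
Serial: yes — every world has a successor (e.g. a R b).

Yes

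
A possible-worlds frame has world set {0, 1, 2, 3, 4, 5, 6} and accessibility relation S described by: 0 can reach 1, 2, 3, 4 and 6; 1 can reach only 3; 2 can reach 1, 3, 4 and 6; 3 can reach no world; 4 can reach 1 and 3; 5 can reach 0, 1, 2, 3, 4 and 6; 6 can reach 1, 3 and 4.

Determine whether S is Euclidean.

No

Euclidean: no — 0 S 1 and 0 S 2, but not 1 S 2.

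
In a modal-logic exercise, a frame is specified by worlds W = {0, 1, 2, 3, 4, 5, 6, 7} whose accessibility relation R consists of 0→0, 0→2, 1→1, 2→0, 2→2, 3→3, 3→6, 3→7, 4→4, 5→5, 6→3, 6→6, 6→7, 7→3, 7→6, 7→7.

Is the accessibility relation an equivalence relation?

Yes

Reflexive: yes — every world is R-related to itself.
Symmetric: yes — every pair in R has its reverse in R.
Transitive: yes — every two-step R-path is closed by a direct edge.
So R is an equivalence relation.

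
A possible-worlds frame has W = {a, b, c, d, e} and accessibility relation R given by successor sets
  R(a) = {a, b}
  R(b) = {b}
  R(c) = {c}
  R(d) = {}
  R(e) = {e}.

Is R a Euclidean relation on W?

No

Euclidean: no — a R b and a R a, but not b R a.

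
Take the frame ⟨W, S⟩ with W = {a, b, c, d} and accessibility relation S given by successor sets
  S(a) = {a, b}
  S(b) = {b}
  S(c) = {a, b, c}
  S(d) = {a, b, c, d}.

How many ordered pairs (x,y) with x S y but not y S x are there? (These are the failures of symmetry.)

Enumerating: (a,b), (c,a), (c,b), (d,a), (d,b), (d,c).

6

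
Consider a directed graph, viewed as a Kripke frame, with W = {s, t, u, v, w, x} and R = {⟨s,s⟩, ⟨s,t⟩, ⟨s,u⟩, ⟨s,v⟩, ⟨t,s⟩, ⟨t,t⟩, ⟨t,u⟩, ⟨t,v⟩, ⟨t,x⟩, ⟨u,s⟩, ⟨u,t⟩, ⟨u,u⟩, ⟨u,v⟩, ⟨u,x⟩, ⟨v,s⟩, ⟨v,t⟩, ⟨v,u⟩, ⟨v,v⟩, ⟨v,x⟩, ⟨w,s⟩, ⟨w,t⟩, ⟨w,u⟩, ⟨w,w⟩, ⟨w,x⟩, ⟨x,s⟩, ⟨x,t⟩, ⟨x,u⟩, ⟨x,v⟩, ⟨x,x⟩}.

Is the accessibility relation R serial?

Serial: yes — every world has a successor (e.g. s R s).

Yes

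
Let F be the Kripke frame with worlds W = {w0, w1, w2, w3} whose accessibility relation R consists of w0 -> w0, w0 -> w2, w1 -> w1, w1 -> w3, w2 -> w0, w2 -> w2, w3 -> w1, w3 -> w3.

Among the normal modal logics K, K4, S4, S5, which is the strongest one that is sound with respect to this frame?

Transitive (axiom 4): yes — every two-step R-path is closed by a direct edge.
Reflexive (axiom T): yes — every world is R-related to itself.
Euclidean (axiom 5): yes — any two successors of a common world are R-related.
So F validates K, K4, S4, S5. The strongest is S5.

S5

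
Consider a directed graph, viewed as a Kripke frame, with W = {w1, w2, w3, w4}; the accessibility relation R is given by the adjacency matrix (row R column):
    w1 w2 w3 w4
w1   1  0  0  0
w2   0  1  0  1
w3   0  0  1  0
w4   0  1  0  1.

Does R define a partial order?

No

Reflexive: yes — every world is R-related to itself.
Transitive: yes — every two-step R-path is closed by a direct edge.
Antisymmetric: no — w2 R w4 and w4 R w2 with w2 ≠ w4.
So R is not a partial order.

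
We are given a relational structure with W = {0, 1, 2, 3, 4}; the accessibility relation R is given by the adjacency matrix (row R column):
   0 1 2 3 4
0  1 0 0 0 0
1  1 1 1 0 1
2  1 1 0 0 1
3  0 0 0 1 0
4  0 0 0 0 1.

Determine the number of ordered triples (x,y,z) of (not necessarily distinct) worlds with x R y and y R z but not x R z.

Enumerating: (2,1,2).

1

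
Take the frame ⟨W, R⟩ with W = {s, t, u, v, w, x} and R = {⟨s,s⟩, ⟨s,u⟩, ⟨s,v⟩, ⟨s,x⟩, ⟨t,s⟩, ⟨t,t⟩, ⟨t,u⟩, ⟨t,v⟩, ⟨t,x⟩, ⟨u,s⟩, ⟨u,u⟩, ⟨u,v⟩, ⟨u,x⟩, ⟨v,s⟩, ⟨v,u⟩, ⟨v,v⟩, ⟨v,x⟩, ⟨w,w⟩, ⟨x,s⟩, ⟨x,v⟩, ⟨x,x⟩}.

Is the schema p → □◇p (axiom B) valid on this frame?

Axiom B corresponds to the accessibility relation being symmetric.
Symmetric: no — t R s but not s R t.

No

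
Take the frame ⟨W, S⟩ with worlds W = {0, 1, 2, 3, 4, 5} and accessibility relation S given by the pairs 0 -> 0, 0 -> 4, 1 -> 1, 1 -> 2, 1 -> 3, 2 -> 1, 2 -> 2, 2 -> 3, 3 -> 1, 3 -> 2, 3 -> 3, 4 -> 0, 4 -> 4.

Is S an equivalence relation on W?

Reflexive: no — 5 is not related to itself.
Symmetric: yes — every pair in S has its reverse in S.
Transitive: yes — every two-step S-path is closed by a direct edge.
So S is not an equivalence relation.

No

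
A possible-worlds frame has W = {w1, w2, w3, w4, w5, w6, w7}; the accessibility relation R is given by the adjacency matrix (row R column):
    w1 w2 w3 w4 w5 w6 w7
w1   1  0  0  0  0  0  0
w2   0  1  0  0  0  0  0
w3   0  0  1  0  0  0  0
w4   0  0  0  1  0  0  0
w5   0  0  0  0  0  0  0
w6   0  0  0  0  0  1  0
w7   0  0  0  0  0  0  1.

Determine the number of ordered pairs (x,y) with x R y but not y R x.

R is symmetric; there are no such tuples.

0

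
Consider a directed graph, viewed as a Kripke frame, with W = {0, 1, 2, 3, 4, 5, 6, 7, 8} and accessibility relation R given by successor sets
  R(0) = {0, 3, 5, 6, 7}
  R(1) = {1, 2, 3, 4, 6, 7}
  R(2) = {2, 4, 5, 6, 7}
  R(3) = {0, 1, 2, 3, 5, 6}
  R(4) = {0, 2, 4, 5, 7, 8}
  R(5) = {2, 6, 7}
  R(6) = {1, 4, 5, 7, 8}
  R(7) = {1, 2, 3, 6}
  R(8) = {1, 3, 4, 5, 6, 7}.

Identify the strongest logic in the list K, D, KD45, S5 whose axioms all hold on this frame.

D

Serial (axiom D): yes — every world has a successor (e.g. 0 R 0).
Euclidean (axiom 5): no — 0 R 3 and 0 R 7, but not 3 R 7.
Transitive (axiom 4): no — 0 R 3 and 3 R 1, but not 0 R 1.
Reflexive (axiom T): no — 5 is not related to itself.
So F validates K, D; KD45 would additionally require R to be Euclidean and transitive. The strongest is D.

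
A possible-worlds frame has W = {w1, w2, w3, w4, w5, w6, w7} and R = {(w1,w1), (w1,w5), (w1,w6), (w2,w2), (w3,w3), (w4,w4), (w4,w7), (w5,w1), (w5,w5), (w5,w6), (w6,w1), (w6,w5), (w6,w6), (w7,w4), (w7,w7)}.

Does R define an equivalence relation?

Reflexive: yes — every world is R-related to itself.
Symmetric: yes — every pair in R has its reverse in R.
Transitive: yes — every two-step R-path is closed by a direct edge.
So R is an equivalence relation.

Yes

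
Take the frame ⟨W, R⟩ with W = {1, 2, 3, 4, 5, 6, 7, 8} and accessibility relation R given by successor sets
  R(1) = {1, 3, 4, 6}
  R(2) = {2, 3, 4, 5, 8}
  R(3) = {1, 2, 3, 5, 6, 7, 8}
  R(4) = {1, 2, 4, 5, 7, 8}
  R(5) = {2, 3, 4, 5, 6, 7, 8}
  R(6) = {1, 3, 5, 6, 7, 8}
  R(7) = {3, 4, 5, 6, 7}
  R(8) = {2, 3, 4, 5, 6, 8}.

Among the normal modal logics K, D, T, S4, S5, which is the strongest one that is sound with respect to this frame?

Serial (axiom D): yes — every world has a successor (e.g. 1 R 1).
Reflexive (axiom T): yes — every world is R-related to itself.
Transitive (axiom 4): no — 1 R 3 and 3 R 2, but not 1 R 2.
Euclidean (axiom 5): no — 1 R 3 and 1 R 4, but not 3 R 4.
So F validates K, D, T; S4 would additionally require R to be transitive. The strongest is T.

T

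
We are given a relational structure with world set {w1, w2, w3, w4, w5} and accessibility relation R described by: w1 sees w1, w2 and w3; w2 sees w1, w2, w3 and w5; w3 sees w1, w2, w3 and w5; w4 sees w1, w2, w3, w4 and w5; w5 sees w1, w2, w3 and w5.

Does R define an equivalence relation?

Reflexive: yes — every world is R-related to itself.
Symmetric: no — w4 R w1 but not w1 R w4.
Transitive: no — w1 R w2 and w2 R w5, but not w1 R w5.
So R is not an equivalence relation.

No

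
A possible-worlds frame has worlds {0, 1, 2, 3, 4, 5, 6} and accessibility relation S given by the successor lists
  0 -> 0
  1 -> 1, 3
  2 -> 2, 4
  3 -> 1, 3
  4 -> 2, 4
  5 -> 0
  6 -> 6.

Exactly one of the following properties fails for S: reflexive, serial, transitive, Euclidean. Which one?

Reflexive: no — 5 is not related to itself.
Serial: yes — every world has a successor (e.g. 0 S 0).
Transitive: yes — every two-step S-path is closed by a direct edge.
Euclidean: yes — any two successors of a common world are S-related.
Only reflexive fails.

reflexive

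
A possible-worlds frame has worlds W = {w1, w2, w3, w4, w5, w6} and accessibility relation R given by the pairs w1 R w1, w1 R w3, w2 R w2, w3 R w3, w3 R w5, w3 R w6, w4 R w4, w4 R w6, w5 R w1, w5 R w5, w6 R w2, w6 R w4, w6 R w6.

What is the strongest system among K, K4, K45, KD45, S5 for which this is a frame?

Transitive (axiom 4): no — w1 R w3 and w3 R w5, but not w1 R w5.
Euclidean (axiom 5): no — w3 R w5 and w3 R w6, but not w5 R w6.
Serial (axiom D): yes — every world has a successor (e.g. w1 R w1).
Reflexive (axiom T): yes — every world is R-related to itself.
So F validates K; K4 would additionally require R to be transitive. The strongest is K.

K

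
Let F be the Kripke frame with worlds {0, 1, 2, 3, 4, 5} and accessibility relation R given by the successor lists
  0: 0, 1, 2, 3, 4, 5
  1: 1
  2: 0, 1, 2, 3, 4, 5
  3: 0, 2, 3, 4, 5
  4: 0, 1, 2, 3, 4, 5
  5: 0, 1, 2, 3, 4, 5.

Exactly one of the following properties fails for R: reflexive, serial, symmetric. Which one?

Reflexive: yes — every world is R-related to itself.
Serial: yes — every world has a successor (e.g. 0 R 0).
Symmetric: no — 0 R 1 but not 1 R 0.
Only symmetric fails.

symmetric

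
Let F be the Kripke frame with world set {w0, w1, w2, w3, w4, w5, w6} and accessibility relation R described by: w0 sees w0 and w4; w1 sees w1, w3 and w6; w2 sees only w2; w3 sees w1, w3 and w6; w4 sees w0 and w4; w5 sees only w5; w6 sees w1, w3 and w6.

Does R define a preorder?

Reflexive: yes — every world is R-related to itself.
Transitive: yes — every two-step R-path is closed by a direct edge.
So R is a preorder.

Yes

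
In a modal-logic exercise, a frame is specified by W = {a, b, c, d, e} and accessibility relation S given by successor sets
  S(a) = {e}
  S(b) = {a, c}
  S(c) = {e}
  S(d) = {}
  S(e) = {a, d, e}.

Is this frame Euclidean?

No

Euclidean: no — b S a and b S c, but not a S c.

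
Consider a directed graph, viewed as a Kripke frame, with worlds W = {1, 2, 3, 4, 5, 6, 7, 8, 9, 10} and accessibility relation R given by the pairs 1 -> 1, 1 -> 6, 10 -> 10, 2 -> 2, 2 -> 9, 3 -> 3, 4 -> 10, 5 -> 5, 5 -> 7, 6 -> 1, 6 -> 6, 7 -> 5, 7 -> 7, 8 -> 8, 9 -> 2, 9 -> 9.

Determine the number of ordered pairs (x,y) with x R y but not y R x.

Enumerating: (4,10).

1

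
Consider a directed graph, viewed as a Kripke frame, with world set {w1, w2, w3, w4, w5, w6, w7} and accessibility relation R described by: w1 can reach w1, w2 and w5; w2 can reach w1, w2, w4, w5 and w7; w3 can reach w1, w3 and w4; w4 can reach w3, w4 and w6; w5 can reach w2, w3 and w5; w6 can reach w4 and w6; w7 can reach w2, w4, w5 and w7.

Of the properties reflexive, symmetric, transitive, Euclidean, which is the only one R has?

Reflexive: yes — every world is R-related to itself.
Symmetric: no — w1 R w5 but not w5 R w1.
Transitive: no — w1 R w2 and w2 R w4, but not w1 R w4.
Euclidean: no — w2 R w1 and w2 R w4, but not w1 R w4.
Only reflexive holds.

reflexive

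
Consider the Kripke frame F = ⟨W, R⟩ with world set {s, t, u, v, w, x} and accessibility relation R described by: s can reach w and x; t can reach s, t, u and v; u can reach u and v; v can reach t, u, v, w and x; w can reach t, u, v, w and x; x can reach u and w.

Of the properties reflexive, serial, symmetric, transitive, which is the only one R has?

Reflexive: no — s is not related to itself.
Serial: yes — every world has a successor (e.g. s R w).
Symmetric: no — s R w but not w R s.
Transitive: no — s R w and w R t, but not s R t.
Only serial holds.

serial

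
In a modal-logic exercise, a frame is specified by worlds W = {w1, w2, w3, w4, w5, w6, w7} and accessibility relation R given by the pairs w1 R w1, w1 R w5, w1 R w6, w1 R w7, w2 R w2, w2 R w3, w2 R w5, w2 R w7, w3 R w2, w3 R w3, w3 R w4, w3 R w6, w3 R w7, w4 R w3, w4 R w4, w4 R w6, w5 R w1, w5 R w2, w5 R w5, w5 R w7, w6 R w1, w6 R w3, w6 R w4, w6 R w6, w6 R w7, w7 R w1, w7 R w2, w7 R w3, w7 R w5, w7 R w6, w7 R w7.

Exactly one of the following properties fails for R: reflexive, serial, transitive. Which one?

transitive

Reflexive: yes — every world is R-related to itself.
Serial: yes — every world has a successor (e.g. w1 R w1).
Transitive: no — w1 R w5 and w5 R w2, but not w1 R w2.
Only transitive fails.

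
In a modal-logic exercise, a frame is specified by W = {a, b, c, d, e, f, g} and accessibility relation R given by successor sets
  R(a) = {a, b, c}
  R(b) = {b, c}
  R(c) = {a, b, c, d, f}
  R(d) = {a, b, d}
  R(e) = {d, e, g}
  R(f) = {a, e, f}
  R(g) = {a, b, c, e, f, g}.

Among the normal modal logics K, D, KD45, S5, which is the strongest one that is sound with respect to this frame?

Serial (axiom D): yes — every world has a successor (e.g. a R a).
Euclidean (axiom 5): no — c R a and c R d, but not a R d.
Transitive (axiom 4): no — a R c and c R d, but not a R d.
Reflexive (axiom T): yes — every world is R-related to itself.
So F validates K, D; KD45 would additionally require R to be Euclidean and transitive. The strongest is D.

D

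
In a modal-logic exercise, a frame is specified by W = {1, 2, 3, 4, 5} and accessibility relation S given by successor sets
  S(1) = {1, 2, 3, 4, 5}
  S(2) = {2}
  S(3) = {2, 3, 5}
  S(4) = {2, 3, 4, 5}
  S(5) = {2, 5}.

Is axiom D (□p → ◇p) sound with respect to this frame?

By correspondence theory, D is valid on a frame iff S is serial.
Serial: yes — every world has a successor (e.g. 1 S 1).

Yes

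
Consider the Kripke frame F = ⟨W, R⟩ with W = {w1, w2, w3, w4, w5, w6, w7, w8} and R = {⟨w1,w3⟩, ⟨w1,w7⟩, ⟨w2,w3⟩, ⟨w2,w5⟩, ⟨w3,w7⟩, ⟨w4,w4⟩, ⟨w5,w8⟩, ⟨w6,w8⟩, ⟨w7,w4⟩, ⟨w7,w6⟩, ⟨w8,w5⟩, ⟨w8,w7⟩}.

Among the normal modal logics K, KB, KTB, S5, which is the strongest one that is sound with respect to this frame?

K

Symmetric (axiom B): no — w1 R w3 but not w3 R w1.
Reflexive (axiom T): no — w1 is not related to itself.
Euclidean (axiom 5): no — w1 R w7 and w1 R w3, but not w7 R w3.
So F validates K; KB would additionally require R to be symmetric. The strongest is K.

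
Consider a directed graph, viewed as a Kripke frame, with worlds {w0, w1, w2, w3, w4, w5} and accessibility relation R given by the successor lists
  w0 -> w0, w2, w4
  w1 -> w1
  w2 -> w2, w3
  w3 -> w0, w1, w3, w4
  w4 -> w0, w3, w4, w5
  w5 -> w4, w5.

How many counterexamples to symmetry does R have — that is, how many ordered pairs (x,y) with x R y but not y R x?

Enumerating: (w0,w2), (w2,w3), (w3,w0), (w3,w1).

4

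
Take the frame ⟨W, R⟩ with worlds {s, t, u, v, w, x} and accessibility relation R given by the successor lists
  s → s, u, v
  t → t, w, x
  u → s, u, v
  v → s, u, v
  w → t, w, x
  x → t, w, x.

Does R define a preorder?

Yes

Reflexive: yes — every world is R-related to itself.
Transitive: yes — every two-step R-path is closed by a direct edge.
So R is a preorder.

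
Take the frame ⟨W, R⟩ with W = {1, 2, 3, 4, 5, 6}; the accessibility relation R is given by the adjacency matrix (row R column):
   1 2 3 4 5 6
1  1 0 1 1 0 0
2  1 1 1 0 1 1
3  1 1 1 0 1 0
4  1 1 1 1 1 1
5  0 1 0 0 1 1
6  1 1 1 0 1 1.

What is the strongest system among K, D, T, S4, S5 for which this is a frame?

Serial (axiom D): yes — every world has a successor (e.g. 1 R 1).
Reflexive (axiom T): yes — every world is R-related to itself.
Transitive (axiom 4): no — 1 R 3 and 3 R 2, but not 1 R 2.
Euclidean (axiom 5): no — 1 R 3 and 1 R 4, but not 3 R 4.
So F validates K, D, T; S4 would additionally require R to be transitive. The strongest is T.

T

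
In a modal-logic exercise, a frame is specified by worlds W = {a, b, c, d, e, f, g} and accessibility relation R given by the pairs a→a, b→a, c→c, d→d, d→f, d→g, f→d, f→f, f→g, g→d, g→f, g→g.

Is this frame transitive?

Transitive: yes — every two-step R-path is closed by a direct edge.

Yes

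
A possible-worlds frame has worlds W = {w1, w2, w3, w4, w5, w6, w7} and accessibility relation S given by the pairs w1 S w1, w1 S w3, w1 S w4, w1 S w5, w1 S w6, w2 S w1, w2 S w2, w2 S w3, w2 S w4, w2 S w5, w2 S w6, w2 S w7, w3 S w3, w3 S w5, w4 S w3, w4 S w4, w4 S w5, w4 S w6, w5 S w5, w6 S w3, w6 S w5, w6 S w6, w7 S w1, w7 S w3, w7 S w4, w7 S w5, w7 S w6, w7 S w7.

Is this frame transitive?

Yes

Transitive: yes — every two-step S-path is closed by a direct edge.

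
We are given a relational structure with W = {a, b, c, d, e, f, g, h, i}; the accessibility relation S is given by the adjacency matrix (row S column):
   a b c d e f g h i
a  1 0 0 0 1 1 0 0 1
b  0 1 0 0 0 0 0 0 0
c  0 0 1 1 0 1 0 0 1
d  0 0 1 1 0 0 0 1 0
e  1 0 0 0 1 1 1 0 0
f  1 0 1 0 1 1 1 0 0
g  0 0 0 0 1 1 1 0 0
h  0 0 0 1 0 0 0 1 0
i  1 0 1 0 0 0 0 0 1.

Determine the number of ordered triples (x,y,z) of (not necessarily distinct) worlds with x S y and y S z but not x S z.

24

Enumerating: (a,e,g), (a,f,c), (a,f,g), (a,i,c), (c,d,h), (c,f,a), (c,f,e), (c,f,g), (c,i,a), (d,c,f), (d,c,i), (e,a,i), … and 12 more.
Total: 24.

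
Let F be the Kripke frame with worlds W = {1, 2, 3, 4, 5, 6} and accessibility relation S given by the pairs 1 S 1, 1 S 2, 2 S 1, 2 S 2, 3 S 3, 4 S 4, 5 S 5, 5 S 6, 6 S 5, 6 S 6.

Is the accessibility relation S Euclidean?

Euclidean: yes — any two successors of a common world are S-related.

Yes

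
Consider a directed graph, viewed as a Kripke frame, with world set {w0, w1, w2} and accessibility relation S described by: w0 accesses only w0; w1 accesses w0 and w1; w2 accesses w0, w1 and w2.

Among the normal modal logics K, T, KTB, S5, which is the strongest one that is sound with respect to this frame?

Reflexive (axiom T): yes — every world is S-related to itself.
Symmetric (axiom B): no — w1 S w0 but not w0 S w1.
Euclidean (axiom 5): no — w2 S w0 and w2 S w1, but not w0 S w1.
So F validates K, T; KTB would additionally require S to be symmetric. The strongest is T.

T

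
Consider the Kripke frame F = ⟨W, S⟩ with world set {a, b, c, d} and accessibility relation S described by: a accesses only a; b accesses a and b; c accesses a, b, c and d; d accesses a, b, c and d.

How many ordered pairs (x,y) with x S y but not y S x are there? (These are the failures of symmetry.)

5

Enumerating: (b,a), (c,a), (c,b), (d,a), (d,b).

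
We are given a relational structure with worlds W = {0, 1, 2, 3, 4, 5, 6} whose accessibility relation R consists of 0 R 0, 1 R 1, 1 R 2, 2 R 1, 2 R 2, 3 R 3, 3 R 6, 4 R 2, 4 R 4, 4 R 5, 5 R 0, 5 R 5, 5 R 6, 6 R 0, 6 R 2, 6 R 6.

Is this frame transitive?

Transitive: no — 3 R 6 and 6 R 0, but not 3 R 0.

No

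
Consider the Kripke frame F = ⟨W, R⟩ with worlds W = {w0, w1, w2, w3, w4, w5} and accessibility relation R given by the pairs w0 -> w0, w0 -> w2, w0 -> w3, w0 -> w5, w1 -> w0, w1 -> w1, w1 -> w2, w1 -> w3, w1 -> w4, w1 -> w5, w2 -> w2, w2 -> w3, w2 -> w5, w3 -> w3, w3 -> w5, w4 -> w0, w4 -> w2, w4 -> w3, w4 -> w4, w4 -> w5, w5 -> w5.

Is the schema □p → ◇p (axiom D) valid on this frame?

Axiom D corresponds to the accessibility relation being serial.
Serial: yes — every world has a successor (e.g. w0 R w0).

Yes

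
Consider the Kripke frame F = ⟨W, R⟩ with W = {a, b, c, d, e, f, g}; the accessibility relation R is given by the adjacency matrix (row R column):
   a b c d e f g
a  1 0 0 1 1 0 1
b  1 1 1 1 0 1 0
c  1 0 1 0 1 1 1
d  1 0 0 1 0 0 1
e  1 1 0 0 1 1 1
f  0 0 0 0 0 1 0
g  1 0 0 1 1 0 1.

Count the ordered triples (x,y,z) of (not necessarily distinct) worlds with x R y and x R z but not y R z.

35

Enumerating: (a,d,e), (a,e,d), (b,a,b), (b,a,c), (b,a,f), (b,c,b), (b,c,d), (b,d,b), (b,d,c), (b,d,f), (b,f,a), (b,f,b), … and 23 more.
Total: 35.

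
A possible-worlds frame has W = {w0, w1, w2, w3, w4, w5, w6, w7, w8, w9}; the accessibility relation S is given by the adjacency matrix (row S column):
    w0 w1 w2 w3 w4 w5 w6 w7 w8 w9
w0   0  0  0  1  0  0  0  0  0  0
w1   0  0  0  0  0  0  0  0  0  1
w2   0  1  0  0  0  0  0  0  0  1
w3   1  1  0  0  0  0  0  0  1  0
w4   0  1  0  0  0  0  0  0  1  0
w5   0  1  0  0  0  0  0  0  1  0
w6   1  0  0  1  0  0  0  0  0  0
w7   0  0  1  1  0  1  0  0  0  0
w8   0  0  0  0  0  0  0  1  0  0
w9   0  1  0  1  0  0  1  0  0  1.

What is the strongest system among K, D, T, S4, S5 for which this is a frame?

D

Serial (axiom D): yes — every world has a successor (e.g. w0 S w3).
Reflexive (axiom T): no — w0 is not related to itself.
Transitive (axiom 4): no — w0 S w3 and w3 S w1, but not w0 S w1.
Euclidean (axiom 5): no — w3 S w0 and w3 S w1, but not w0 S w1.
So F validates K, D; T would additionally require S to be reflexive. The strongest is D.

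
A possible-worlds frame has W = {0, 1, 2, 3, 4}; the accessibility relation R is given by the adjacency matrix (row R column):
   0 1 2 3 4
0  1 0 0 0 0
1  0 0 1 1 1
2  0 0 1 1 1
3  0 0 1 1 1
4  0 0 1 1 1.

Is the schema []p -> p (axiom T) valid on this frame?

No

By correspondence theory, T is valid on a frame iff R is reflexive.
Reflexive: no — 1 is not related to itself.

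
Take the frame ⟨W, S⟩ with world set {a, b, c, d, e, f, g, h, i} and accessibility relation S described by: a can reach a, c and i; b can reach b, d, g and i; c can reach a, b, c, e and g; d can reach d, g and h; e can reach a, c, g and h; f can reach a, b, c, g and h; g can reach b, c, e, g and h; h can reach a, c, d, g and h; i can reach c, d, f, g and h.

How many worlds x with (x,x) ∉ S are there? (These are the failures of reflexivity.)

3

Enumerating: e, f, i.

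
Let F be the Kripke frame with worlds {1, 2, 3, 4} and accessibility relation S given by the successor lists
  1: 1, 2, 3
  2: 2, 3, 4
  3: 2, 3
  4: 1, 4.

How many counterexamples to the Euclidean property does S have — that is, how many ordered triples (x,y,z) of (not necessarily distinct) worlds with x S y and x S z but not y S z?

6

Enumerating: (1,2,1), (1,3,1), (2,3,4), (2,4,2), (2,4,3), (4,1,4).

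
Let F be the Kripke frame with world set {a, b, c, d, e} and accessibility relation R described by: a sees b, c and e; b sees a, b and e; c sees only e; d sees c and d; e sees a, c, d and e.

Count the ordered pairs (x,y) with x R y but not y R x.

Enumerating: (a,c), (b,e), (d,c), (e,d).

4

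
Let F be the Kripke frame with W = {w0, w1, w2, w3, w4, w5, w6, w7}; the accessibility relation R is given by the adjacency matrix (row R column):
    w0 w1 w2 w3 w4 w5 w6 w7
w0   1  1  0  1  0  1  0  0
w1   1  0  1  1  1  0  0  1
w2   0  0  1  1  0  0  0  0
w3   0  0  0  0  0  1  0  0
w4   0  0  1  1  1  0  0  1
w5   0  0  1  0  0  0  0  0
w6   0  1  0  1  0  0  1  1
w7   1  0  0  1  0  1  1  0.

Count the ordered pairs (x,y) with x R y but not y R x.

17

Enumerating: (w0,w3), (w0,w5), (w1,w2), (w1,w3), (w1,w4), (w1,w7), (w2,w3), (w3,w5), (w4,w2), (w4,w3), (w4,w7), (w5,w2), (w6,w1), (w6,w3), (w7,w0), (w7,w3), (w7,w5).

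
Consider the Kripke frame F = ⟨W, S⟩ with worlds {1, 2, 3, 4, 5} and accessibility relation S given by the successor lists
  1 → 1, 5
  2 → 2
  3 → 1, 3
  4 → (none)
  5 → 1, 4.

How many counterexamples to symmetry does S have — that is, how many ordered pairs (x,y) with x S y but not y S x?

2

Enumerating: (3,1), (5,4).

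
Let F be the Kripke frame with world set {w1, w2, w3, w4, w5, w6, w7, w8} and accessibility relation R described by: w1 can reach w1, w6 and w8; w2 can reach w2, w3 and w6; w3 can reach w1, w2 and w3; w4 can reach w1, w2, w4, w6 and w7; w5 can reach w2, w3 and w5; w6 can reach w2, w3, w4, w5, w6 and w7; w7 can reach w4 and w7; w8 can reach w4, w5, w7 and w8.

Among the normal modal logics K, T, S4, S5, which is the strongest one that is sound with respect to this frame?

Reflexive (axiom T): yes — every world is R-related to itself.
Transitive (axiom 4): no — w1 R w6 and w6 R w2, but not w1 R w2.
Euclidean (axiom 5): no — w1 R w6 and w1 R w8, but not w6 R w8.
So F validates K, T; S4 would additionally require R to be transitive. The strongest is T.

T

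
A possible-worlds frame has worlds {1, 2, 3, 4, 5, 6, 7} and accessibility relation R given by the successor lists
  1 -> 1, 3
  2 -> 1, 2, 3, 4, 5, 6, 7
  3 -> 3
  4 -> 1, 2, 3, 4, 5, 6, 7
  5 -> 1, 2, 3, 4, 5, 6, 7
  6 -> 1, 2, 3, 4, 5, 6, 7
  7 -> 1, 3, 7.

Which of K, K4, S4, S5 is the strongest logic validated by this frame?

S4

Transitive (axiom 4): yes — every two-step R-path is closed by a direct edge.
Reflexive (axiom T): yes — every world is R-related to itself.
Euclidean (axiom 5): no — 2 R 1 and 2 R 4, but not 1 R 4.
So F validates K, K4, S4; S5 would additionally require R to be Euclidean. The strongest is S4.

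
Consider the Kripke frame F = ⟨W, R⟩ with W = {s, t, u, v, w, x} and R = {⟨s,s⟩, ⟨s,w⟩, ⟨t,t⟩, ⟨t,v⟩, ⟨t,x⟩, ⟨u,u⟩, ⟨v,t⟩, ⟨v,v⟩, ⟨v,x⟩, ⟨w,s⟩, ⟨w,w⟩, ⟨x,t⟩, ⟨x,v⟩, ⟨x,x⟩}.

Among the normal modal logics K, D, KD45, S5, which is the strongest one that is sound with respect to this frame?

S5

Serial (axiom D): yes — every world has a successor (e.g. s R s).
Euclidean (axiom 5): yes — any two successors of a common world are R-related.
Transitive (axiom 4): yes — every two-step R-path is closed by a direct edge.
Reflexive (axiom T): yes — every world is R-related to itself.
So F validates K, D, KD45, S5. The strongest is S5.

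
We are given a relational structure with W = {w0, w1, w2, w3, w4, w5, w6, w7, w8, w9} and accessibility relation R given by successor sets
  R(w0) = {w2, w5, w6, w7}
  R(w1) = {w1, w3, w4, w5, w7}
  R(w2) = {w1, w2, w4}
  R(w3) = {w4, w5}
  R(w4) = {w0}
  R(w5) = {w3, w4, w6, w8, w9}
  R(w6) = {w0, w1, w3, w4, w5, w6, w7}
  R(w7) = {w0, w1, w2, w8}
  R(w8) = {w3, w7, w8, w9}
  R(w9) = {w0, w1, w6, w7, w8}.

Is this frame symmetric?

Symmetric: no — w0 R w2 but not w2 R w0.

No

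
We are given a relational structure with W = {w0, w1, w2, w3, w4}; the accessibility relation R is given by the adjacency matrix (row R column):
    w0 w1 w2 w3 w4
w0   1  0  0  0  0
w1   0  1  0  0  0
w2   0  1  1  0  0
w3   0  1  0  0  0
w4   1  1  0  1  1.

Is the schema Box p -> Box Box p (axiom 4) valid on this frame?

Yes

The schema 4 characterises exactly the transitive frames.
Transitive: yes — every two-step R-path is closed by a direct edge.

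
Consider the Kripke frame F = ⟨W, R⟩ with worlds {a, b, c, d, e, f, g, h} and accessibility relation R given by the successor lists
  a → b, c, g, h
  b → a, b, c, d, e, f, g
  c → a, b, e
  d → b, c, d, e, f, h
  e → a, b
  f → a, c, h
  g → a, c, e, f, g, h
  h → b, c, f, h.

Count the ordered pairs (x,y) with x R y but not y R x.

17

Enumerating: (a,h), (b,f), (b,g), (c,e), (d,c), (d,e), (d,f), (d,h), (e,a), (f,a), (f,c), (g,c), (g,e), (g,f), (g,h), (h,b), (h,c).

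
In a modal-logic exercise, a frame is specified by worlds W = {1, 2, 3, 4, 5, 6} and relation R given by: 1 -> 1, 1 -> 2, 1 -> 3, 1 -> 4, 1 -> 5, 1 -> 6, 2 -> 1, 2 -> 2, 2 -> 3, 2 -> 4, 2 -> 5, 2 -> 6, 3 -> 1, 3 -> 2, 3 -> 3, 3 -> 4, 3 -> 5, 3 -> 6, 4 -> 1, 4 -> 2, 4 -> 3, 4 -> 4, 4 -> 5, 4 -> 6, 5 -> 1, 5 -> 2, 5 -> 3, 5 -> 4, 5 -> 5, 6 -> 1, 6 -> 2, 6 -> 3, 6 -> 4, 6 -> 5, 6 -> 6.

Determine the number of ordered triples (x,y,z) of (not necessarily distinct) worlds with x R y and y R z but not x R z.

4

Enumerating: (5,1,6), (5,2,6), (5,3,6), (5,4,6).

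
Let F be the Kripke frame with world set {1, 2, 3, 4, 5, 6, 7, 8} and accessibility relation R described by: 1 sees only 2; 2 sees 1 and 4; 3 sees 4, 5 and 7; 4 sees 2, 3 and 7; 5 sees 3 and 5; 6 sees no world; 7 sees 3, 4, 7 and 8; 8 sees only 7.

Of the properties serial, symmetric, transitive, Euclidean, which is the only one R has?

Serial: no — 6 has no R-successor.
Symmetric: yes — every pair in R has its reverse in R.
Transitive: no — 1 R 2 and 2 R 4, but not 1 R 4.
Euclidean: no — 2 R 1 and 2 R 4, but not 1 R 4.
Only symmetric holds.

symmetric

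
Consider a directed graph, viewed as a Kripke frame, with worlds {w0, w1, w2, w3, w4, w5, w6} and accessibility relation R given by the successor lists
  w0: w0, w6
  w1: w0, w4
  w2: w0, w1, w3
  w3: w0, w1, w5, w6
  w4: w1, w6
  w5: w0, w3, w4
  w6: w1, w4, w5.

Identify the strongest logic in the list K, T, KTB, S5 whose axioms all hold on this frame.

Reflexive (axiom T): no — w1 is not related to itself.
Symmetric (axiom B): no — w0 R w6 but not w6 R w0.
Euclidean (axiom 5): no — w1 R w0 and w1 R w4, but not w0 R w4.
So F validates K; T would additionally require R to be reflexive. The strongest is K.

K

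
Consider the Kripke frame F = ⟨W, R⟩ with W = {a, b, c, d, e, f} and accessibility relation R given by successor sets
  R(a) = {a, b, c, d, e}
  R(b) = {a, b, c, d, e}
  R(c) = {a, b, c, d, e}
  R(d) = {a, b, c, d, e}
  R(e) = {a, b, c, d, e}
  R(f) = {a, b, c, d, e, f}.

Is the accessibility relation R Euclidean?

No

Euclidean: no — f R a and f R f, but not a R f.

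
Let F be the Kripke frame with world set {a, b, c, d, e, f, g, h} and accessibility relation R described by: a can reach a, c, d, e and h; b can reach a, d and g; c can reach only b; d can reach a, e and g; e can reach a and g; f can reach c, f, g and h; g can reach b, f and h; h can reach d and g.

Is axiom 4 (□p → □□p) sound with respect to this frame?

No

By correspondence theory, 4 is valid on a frame iff R is transitive.
Transitive: no — a R c and c R b, but not a R b.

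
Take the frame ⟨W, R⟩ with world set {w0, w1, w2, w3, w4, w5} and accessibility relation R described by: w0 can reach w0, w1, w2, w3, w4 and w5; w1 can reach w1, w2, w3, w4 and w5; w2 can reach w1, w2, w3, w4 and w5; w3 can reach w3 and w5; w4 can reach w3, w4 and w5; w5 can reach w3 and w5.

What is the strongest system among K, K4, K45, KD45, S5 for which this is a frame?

Transitive (axiom 4): yes — every two-step R-path is closed by a direct edge.
Euclidean (axiom 5): no — w0 R w3 and w0 R w1, but not w3 R w1.
Serial (axiom D): yes — every world has a successor (e.g. w0 R w0).
Reflexive (axiom T): yes — every world is R-related to itself.
So F validates K, K4; K45 would additionally require R to be Euclidean. The strongest is K4.

K4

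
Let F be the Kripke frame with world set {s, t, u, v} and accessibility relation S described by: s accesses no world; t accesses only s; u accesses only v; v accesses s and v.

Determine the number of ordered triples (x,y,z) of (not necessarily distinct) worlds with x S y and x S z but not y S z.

Enumerating: (t,s,s), (v,s,s), (v,s,v).

3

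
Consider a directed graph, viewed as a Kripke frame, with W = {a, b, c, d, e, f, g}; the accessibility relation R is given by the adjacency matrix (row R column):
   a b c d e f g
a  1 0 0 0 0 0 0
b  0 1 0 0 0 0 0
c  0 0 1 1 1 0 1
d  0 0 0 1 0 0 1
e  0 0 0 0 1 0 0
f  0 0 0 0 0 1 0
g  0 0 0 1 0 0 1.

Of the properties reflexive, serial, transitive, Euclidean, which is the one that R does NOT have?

Euclidean

Reflexive: yes — every world is R-related to itself.
Serial: yes — every world has a successor (e.g. a R a).
Transitive: yes — every two-step R-path is closed by a direct edge.
Euclidean: no — c R d and c R e, but not d R e.
Only Euclidean fails.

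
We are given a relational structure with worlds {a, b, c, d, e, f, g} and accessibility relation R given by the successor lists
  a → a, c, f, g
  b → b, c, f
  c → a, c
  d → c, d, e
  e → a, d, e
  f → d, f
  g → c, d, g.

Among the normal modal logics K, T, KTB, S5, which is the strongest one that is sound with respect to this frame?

T

Reflexive (axiom T): yes — every world is R-related to itself.
Symmetric (axiom B): no — a R f but not f R a.
Euclidean (axiom 5): no — a R c and a R f, but not c R f.
So F validates K, T; KTB would additionally require R to be symmetric. The strongest is T.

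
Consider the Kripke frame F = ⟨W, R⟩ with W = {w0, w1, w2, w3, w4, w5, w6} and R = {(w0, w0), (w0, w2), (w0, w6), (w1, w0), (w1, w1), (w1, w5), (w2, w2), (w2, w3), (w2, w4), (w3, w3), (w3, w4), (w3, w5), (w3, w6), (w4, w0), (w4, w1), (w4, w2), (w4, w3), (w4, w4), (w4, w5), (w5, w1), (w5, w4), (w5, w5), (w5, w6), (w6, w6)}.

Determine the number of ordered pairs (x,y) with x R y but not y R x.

9

Enumerating: (w0,w2), (w0,w6), (w1,w0), (w2,w3), (w3,w5), (w3,w6), (w4,w0), (w4,w1), (w5,w6).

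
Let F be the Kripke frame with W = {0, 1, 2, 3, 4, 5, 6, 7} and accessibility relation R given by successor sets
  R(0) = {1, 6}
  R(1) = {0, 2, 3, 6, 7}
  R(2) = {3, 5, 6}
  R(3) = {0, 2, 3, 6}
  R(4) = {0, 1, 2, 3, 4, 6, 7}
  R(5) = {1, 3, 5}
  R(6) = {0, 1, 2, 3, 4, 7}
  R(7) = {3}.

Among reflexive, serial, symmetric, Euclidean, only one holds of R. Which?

Reflexive: no — 0 is not related to itself.
Serial: yes — every world has a successor (e.g. 0 R 1).
Symmetric: no — 1 R 2 but not 2 R 1.
Euclidean: no — 1 R 0 and 1 R 2, but not 0 R 2.
Only serial holds.

serial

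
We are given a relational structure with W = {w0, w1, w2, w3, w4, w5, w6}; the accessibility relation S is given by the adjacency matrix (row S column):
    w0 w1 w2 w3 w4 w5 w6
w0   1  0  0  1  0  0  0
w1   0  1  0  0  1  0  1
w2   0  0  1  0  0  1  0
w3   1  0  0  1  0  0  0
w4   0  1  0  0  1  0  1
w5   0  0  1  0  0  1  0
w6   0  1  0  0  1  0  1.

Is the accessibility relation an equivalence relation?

Yes

Reflexive: yes — every world is S-related to itself.
Symmetric: yes — every pair in S has its reverse in S.
Transitive: yes — every two-step S-path is closed by a direct edge.
So S is an equivalence relation.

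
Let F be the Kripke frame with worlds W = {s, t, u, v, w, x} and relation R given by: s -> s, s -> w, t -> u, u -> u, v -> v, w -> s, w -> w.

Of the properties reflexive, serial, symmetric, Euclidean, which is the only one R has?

Reflexive: no — t is not related to itself.
Serial: no — x has no R-successor.
Symmetric: no — t R u but not u R t.
Euclidean: yes — any two successors of a common world are R-related.
Only Euclidean holds.

Euclidean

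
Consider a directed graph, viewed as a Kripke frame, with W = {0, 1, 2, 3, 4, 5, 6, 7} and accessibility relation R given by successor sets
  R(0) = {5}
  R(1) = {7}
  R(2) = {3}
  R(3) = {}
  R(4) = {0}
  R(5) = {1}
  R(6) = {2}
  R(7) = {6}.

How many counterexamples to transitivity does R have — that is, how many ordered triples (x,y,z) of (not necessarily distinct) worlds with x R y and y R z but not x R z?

6

Enumerating: (0,5,1), (1,7,6), (4,0,5), (5,1,7), (6,2,3), (7,6,2).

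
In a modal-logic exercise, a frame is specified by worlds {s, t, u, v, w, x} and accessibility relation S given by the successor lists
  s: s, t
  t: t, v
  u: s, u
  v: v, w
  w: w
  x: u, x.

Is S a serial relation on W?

Yes

Serial: yes — every world has a successor (e.g. s S s).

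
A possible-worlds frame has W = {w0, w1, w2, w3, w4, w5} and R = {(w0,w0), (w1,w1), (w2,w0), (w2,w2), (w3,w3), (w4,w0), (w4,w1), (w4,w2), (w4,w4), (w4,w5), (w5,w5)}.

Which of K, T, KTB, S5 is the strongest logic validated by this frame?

Reflexive (axiom T): yes — every world is R-related to itself.
Symmetric (axiom B): no — w2 R w0 but not w0 R w2.
Euclidean (axiom 5): no — w4 R w0 and w4 R w1, but not w0 R w1.
So F validates K, T; KTB would additionally require R to be symmetric. The strongest is T.

T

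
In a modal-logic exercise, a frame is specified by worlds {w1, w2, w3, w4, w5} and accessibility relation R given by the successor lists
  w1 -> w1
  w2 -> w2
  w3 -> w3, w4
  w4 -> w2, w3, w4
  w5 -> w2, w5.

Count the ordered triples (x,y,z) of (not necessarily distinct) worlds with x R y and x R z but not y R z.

4

Enumerating: (w4,w2,w3), (w4,w2,w4), (w4,w3,w2), (w5,w2,w5).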